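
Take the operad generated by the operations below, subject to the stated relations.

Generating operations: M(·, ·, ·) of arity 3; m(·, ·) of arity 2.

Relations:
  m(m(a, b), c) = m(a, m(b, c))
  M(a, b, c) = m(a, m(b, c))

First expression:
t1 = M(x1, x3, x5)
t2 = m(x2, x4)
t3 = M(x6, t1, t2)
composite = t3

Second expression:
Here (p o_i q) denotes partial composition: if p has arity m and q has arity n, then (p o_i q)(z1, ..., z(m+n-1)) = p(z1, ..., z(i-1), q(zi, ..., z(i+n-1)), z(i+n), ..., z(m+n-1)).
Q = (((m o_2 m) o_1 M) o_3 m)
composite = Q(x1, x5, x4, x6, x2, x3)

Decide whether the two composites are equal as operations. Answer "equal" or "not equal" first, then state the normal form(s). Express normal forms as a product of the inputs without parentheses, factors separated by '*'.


not equal; first: x6 * x1 * x3 * x5 * x2 * x4; second: x1 * x5 * x4 * x6 * x2 * x3


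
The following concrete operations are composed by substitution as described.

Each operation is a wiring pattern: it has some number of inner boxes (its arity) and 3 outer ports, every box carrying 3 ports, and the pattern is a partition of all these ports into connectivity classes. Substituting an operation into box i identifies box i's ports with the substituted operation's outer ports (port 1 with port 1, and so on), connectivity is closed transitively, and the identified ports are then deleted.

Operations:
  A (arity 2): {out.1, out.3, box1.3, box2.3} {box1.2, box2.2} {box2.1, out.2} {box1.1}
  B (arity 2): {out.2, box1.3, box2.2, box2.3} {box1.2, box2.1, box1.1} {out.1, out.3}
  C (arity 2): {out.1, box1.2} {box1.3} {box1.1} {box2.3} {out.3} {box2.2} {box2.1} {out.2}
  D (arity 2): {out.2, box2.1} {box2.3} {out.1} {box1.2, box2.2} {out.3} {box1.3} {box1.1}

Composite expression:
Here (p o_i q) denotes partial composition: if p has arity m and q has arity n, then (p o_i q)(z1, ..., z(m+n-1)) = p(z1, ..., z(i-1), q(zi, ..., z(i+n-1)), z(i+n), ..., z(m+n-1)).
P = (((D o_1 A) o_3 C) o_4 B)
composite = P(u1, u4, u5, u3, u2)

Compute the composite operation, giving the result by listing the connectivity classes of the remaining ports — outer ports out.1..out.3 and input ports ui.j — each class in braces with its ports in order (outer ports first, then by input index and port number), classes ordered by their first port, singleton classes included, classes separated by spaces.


{out.1} {out.2, u5.2} {out.3} {u1.1} {u1.2, u4.2} {u1.3, u4.3} {u2.1, u3.1, u3.2} {u2.2, u2.3, u3.3} {u4.1} {u5.1} {u5.3}


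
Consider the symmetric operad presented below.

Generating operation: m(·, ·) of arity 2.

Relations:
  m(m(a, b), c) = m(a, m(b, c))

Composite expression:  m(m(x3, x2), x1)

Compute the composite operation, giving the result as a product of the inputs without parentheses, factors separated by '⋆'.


x3 ⋆ x2 ⋆ x1


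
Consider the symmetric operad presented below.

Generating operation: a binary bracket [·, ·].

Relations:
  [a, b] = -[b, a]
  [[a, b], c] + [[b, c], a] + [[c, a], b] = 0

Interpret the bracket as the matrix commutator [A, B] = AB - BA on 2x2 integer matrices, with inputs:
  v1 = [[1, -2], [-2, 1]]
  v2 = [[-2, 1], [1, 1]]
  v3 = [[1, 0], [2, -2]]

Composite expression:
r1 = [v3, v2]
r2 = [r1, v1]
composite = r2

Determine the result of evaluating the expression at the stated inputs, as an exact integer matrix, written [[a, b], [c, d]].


[[-24, 8], [-8, 24]]

[v3, v2] = [[-2, 3], [-9, 2]]
[[v3, v2], v1] = [[-24, 8], [-8, 24]]


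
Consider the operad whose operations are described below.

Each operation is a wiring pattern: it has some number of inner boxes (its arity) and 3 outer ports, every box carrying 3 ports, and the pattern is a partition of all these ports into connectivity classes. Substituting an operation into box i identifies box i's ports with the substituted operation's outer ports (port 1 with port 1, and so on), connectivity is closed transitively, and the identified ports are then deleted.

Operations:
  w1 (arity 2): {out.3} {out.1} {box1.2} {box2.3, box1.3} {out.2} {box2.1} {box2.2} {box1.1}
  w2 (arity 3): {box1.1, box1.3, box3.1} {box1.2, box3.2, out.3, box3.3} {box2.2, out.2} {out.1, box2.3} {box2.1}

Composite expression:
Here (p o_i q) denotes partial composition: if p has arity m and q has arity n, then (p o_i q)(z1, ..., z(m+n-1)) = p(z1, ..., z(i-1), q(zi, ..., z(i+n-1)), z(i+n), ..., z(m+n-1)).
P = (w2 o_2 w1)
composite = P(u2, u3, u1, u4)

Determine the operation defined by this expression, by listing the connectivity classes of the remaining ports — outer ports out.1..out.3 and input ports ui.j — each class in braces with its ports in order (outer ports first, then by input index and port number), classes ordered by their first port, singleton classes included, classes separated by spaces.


After gluing at w2, chains via deleted ports link the u-ports.
the subtree at w1 composes to {out.1} {out.2} {out.3} {u1.1} {u1.2} {u1.3, u3.3} {u3.1} {u3.2} on (u3, u1); out.j = own outer ports
the subtree at w2 composes to {out.1} {out.2} {out.3, u2.2, u4.2, u4.3} {u1.1} {u1.2} {u1.3, u3.3} {u2.1, u2.3, u4.1} {u3.1} {u3.2} on (u2, u3, u1, u4); out.j = own outer ports

{out.1} {out.2} {out.3, u2.2, u4.2, u4.3} {u1.1} {u1.2} {u1.3, u3.3} {u2.1, u2.3, u4.1} {u3.1} {u3.2}


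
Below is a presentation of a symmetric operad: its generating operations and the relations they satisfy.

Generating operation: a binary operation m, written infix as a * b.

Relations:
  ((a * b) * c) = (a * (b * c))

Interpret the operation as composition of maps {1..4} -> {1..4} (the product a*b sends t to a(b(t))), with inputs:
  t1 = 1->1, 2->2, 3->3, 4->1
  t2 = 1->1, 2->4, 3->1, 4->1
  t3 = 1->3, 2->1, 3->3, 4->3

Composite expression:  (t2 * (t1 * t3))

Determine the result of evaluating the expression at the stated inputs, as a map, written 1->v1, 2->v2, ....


1->1, 2->1, 3->1, 4->1

(t1 * t3) = 1->3, 2->1, 3->3, 4->3
(t2 * (t1 * t3)) = 1->1, 2->1, 3->1, 4->1


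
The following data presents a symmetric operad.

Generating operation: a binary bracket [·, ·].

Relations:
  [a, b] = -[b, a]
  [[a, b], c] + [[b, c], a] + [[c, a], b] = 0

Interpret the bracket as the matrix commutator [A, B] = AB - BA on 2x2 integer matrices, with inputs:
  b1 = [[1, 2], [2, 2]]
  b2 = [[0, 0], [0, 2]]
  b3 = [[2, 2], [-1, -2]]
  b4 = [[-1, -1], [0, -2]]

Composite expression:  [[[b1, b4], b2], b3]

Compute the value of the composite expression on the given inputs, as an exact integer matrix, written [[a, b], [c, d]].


[[10, 8], [-16, -10]]

[b1, b4] = [[2, -1], [2, -2]]
[[b1, b4], b2] = [[0, -2], [-4, 0]]
[[[b1, b4], b2], b3] = [[10, 8], [-16, -10]]


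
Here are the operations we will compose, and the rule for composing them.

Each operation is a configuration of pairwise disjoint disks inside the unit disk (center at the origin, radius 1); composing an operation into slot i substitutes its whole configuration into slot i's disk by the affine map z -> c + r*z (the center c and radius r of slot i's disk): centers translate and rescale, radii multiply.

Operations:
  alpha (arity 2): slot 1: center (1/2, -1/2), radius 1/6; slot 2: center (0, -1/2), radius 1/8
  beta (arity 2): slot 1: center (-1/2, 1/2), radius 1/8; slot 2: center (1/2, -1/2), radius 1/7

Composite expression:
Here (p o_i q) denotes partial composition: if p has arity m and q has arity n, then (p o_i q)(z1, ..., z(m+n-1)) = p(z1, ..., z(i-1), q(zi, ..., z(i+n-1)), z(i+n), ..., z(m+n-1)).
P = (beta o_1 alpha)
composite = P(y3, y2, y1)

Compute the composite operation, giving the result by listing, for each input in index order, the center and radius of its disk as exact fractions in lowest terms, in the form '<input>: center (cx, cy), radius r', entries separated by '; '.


Each y-disk chains the slot maps above it in beta; radii multiply.
y3 passes through 2 substitutions, ending at center (-7/16, 7/16), radius 1/48
y2 passes through 2 substitutions, ending at center (-1/2, 7/16), radius 1/64
y1 passes through 1 substitution, ending at center (1/2, -1/2), radius 1/7

y1: center (1/2, -1/2), radius 1/7; y2: center (-1/2, 7/16), radius 1/64; y3: center (-7/16, 7/16), radius 1/48


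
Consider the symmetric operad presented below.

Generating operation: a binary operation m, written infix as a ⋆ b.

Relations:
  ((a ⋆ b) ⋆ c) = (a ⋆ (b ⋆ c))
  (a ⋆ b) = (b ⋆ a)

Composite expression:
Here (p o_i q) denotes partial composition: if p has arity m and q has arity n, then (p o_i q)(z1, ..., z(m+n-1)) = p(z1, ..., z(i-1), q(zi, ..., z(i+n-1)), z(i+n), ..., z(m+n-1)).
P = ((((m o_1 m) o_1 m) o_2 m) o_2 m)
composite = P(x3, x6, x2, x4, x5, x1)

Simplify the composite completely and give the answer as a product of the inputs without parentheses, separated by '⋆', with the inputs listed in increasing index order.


x1 ⋆ x2 ⋆ x3 ⋆ x4 ⋆ x5 ⋆ x6

Both nesting and order wash out for m; what remains is which x's occur.
(x6 ⋆ x2) spells out as x6 ⋆ x2
((x6 ⋆ x2) ⋆ x4) spells out as x6 ⋆ x2 ⋆ x4
(x3 ⋆ ((x6 ⋆ x2) ⋆ x4)) spells out as x3 ⋆ x6 ⋆ x2 ⋆ x4
((x3 ⋆ ((x6 ⋆ x2) ⋆ x4)) ⋆ x5) spells out as x3 ⋆ x6 ⋆ x2 ⋆ x4 ⋆ x5
(((x3 ⋆ ((x6 ⋆ x2) ⋆ x4)) ⋆ x5) ⋆ x1) spells out as x3 ⋆ x6 ⋆ x2 ⋆ x4 ⋆ x5 ⋆ x1
the factors in increasing index order: x1 ⋆ x2 ⋆ x3 ⋆ x4 ⋆ x5 ⋆ x6


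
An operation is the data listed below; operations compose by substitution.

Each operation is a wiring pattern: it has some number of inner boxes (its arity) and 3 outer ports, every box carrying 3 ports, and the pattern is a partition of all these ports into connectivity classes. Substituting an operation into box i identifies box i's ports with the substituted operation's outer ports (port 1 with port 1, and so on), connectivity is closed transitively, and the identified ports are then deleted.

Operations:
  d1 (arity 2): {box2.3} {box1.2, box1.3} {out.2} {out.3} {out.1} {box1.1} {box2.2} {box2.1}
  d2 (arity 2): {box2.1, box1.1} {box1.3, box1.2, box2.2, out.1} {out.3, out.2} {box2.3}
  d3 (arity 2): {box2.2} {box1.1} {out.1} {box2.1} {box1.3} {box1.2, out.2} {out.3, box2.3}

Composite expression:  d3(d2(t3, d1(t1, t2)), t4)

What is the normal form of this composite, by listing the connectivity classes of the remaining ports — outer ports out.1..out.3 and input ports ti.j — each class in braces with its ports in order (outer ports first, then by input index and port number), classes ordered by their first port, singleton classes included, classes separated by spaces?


Two ports join when wires chain via d3-identified ports.
through d1, on inputs (t1, t2): {out.1} {out.2} {out.3} {t1.1} {t1.2, t1.3} {t2.1} {t2.2} {t2.3} (out.j = stage outer ports)
through d2, on inputs (t3, t1, t2): {out.1, t3.2, t3.3} {out.2, out.3} {t1.1} {t1.2, t1.3} {t2.1} {t2.2} {t2.3} {t3.1} (out.j = stage outer ports)
through d3, on inputs (t3, t1, t2, t4): {out.1} {out.2} {out.3, t4.3} {t1.1} {t1.2, t1.3} {t2.1} {t2.2} {t2.3} {t3.1} {t3.2, t3.3} {t4.1} {t4.2} (out.j = stage outer ports)

{out.1} {out.2} {out.3, t4.3} {t1.1} {t1.2, t1.3} {t2.1} {t2.2} {t2.3} {t3.1} {t3.2, t3.3} {t4.1} {t4.2}


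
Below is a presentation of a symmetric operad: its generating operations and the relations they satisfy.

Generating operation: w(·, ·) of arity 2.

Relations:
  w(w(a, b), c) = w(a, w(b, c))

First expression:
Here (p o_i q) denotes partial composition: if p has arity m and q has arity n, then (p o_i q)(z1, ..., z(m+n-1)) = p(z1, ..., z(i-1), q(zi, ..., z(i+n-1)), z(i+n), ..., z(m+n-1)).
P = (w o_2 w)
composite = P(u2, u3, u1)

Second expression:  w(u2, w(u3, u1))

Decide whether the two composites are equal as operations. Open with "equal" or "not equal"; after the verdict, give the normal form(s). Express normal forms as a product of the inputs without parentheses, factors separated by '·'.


equal: each reduces to u2 · u3 · u1

In normal form, the first expression is u2 · u3 · u1
In normal form, the second expression is u2 · u3 · u1
Both agree, so they are equal.


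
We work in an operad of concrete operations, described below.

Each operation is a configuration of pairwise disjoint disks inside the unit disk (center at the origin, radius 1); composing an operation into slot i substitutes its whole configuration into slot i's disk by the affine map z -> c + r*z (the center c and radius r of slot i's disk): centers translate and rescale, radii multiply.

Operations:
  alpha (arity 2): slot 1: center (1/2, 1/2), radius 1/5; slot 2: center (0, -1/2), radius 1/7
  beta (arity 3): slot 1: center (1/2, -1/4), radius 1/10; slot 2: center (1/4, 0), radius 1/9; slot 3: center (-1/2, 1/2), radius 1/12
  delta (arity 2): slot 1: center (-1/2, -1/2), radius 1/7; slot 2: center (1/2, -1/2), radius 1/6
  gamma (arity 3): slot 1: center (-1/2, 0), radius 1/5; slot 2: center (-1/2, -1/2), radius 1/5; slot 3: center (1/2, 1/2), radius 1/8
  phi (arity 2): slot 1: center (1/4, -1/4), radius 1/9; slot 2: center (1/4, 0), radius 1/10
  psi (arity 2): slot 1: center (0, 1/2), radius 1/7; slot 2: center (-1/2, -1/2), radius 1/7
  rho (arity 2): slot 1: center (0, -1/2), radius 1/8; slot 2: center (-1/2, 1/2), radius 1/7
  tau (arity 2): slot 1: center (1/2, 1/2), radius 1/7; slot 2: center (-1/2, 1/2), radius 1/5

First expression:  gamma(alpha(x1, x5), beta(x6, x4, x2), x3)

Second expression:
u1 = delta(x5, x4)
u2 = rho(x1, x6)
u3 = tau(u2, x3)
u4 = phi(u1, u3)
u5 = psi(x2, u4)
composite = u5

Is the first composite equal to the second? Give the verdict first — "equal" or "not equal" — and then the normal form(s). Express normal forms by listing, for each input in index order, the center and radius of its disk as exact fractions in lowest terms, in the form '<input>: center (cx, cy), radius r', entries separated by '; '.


not equal; first: x1: center (-2/5, 1/10), radius 1/25; x2: center (-3/5, -2/5), radius 1/60; x3: center (1/2, 1/2), radius 1/8; x4: center (-9/20, -1/2), radius 1/45; x5: center (-1/2, -1/10), radius 1/35; x6: center (-2/5, -11/20), radius 1/50; second: x1: center (-16/35, -121/245), radius 1/3920; x2: center (0, 1/2), radius 1/7; x3: center (-33/70, -69/140), radius 1/350; x4: center (-115/252, -137/252), radius 1/378; x5: center (-17/36, -137/252), radius 1/441; x6: center (-449/980, -241/490), radius 1/3430

Normal form of the first expression: x1: center (-2/5, 1/10), radius 1/25; x2: center (-3/5, -2/5), radius 1/60; x3: center (1/2, 1/2), radius 1/8; x4: center (-9/20, -1/2), radius 1/45; x5: center (-1/2, -1/10), radius 1/35; x6: center (-2/5, -11/20), radius 1/50
Normal form of the second expression: x1: center (-16/35, -121/245), radius 1/3920; x2: center (0, 1/2), radius 1/7; x3: center (-33/70, -69/140), radius 1/350; x4: center (-115/252, -137/252), radius 1/378; x5: center (-17/36, -137/252), radius 1/441; x6: center (-449/980, -241/490), radius 1/3430
The forms do not match — not equal.


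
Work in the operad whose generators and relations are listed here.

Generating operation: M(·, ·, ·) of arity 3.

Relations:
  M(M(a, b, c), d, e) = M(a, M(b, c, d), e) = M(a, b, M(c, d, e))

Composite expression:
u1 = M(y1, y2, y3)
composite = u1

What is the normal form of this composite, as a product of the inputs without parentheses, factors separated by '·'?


y1 · y2 · y3


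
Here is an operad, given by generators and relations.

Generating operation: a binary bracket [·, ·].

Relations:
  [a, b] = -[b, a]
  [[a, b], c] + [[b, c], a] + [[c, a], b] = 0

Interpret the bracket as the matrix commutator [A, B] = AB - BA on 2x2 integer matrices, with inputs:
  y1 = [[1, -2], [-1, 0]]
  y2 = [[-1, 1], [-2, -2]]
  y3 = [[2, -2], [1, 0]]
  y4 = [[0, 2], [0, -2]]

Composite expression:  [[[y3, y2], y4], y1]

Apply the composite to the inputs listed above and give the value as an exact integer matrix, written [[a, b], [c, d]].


[[16, 36], [-10, -16]]

[y3, y2] = [[3, 4], [5, -3]]
[[y3, y2], y4] = [[-10, 4], [10, 10]]
[[[y3, y2], y4], y1] = [[16, 36], [-10, -16]]


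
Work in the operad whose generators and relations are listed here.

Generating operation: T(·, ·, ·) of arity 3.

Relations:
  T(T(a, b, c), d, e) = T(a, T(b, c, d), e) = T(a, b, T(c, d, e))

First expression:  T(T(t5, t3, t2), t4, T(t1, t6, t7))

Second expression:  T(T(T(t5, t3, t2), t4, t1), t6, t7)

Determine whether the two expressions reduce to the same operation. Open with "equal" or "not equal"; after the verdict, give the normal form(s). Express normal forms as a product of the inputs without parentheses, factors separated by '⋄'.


equal — both sides give t5 ⋄ t3 ⋄ t2 ⋄ t4 ⋄ t1 ⋄ t6 ⋄ t7

The first expression reduces to t5 ⋄ t3 ⋄ t2 ⋄ t4 ⋄ t1 ⋄ t6 ⋄ t7
The second expression reduces to t5 ⋄ t3 ⋄ t2 ⋄ t4 ⋄ t1 ⋄ t6 ⋄ t7
One common form — equal.


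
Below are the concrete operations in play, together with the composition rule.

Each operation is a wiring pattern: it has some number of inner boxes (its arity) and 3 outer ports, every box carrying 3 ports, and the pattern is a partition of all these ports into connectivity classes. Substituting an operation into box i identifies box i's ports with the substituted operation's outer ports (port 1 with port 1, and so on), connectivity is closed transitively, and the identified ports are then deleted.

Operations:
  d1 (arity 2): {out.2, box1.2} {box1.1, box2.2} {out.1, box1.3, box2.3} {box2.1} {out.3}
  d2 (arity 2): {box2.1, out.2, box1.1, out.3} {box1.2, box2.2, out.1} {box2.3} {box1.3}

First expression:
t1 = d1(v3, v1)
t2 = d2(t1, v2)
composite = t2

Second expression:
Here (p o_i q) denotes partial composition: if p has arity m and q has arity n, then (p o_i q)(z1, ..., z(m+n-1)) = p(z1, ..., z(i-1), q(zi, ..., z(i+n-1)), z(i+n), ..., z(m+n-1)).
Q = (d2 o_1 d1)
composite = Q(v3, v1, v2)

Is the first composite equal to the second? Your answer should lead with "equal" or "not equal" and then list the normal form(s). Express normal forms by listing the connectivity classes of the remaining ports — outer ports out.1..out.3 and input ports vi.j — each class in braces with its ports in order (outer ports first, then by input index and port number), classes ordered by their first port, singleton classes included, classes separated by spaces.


equal; the common form is {out.1, v2.2, v3.2} {out.2, out.3, v1.3, v2.1, v3.3} {v1.1} {v1.2, v3.1} {v2.3}

The first composite normalizes to {out.1, v2.2, v3.2} {out.2, out.3, v1.3, v2.1, v3.3} {v1.1} {v1.2, v3.1} {v2.3}
The second composite normalizes to {out.1, v2.2, v3.2} {out.2, out.3, v1.3, v2.1, v3.3} {v1.1} {v1.2, v3.1} {v2.3}
Identical normal forms: equal.


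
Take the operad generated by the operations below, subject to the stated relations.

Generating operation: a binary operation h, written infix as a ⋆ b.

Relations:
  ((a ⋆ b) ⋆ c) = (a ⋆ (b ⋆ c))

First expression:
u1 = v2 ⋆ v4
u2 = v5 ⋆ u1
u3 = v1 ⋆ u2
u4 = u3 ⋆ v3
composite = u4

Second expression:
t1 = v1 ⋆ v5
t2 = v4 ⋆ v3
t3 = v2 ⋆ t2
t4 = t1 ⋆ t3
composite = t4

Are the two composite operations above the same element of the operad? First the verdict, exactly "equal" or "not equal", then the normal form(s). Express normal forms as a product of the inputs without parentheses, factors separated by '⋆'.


equal — both sides give v1 ⋆ v5 ⋆ v2 ⋆ v4 ⋆ v3

The first expression, normalized: v1 ⋆ v5 ⋆ v2 ⋆ v4 ⋆ v3
The second expression, normalized: v1 ⋆ v5 ⋆ v2 ⋆ v4 ⋆ v3
Same normal form: equal.


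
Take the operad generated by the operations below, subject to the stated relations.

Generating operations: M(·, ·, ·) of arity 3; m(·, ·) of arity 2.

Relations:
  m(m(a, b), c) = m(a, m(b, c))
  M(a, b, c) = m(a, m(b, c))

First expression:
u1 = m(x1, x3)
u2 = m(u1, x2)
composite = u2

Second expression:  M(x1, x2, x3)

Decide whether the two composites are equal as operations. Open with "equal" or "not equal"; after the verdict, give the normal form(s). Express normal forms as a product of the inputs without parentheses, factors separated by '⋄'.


not equal; first: x1 ⋄ x3 ⋄ x2; second: x1 ⋄ x2 ⋄ x3


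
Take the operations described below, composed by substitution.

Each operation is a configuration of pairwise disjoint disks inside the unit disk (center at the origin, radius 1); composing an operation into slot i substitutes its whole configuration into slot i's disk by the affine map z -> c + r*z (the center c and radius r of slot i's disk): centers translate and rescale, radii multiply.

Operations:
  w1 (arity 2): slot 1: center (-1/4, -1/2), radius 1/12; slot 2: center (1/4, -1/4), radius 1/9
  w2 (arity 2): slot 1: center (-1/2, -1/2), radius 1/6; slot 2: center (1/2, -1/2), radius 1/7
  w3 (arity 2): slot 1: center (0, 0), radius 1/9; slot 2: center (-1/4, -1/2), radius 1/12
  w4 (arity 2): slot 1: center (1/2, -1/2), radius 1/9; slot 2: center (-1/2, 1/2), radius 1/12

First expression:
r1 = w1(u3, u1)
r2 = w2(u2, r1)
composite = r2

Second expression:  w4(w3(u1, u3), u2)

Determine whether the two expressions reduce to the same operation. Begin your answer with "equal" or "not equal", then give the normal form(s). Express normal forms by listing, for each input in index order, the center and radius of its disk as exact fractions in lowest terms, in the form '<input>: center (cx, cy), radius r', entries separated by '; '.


The first expression, normalized: u1: center (15/28, -15/28), radius 1/63; u2: center (-1/2, -1/2), radius 1/6; u3: center (13/28, -4/7), radius 1/84
The second expression, normalized: u1: center (1/2, -1/2), radius 1/81; u2: center (-1/2, 1/2), radius 1/12; u3: center (17/36, -5/9), radius 1/108
Different reductions; not equal.

not equal — first u1: center (15/28, -15/28), radius 1/63; u2: center (-1/2, -1/2), radius 1/6; u3: center (13/28, -4/7), radius 1/84, second u1: center (1/2, -1/2), radius 1/81; u2: center (-1/2, 1/2), radius 1/12; u3: center (17/36, -5/9), radius 1/108


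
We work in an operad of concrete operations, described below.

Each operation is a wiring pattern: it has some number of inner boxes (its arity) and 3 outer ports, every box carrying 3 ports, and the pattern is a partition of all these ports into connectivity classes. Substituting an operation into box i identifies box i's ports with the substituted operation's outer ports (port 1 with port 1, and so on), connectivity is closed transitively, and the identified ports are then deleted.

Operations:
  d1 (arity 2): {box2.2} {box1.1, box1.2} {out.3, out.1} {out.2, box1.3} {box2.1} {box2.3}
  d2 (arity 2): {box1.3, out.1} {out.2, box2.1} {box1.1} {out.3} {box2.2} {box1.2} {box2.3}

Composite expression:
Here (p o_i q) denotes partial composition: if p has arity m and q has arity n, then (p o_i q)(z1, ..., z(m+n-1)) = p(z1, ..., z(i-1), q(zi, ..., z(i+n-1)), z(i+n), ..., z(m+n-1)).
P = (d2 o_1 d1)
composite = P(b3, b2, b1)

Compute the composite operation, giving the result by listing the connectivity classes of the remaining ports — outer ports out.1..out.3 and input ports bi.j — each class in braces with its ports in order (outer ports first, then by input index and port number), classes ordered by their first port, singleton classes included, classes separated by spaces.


{out.1} {out.2, b1.1} {out.3} {b1.2} {b1.3} {b2.1} {b2.2} {b2.3} {b3.1, b3.2} {b3.3}

After gluing at d2, chains via deleted ports link the b-ports.
composing d1 on (b3, b2), with out.j its own outer ports: {out.1, out.3} {out.2, b3.3} {b2.1} {b2.2} {b2.3} {b3.1, b3.2}
composing d2 on (b3, b2, b1), with out.j its own outer ports: {out.1} {out.2, b1.1} {out.3} {b1.2} {b1.3} {b2.1} {b2.2} {b2.3} {b3.1, b3.2} {b3.3}


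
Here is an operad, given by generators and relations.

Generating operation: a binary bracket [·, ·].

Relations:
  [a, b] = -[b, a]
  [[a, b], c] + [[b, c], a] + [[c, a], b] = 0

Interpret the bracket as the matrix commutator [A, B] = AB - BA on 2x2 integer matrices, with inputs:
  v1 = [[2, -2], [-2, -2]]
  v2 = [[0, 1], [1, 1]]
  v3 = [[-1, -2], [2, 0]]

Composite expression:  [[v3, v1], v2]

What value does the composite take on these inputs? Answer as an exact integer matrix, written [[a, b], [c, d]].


[v3, v1] = [[8, 10], [6, -8]]
[[v3, v1], v2] = [[4, 26], [-22, -4]]

[[4, 26], [-22, -4]]


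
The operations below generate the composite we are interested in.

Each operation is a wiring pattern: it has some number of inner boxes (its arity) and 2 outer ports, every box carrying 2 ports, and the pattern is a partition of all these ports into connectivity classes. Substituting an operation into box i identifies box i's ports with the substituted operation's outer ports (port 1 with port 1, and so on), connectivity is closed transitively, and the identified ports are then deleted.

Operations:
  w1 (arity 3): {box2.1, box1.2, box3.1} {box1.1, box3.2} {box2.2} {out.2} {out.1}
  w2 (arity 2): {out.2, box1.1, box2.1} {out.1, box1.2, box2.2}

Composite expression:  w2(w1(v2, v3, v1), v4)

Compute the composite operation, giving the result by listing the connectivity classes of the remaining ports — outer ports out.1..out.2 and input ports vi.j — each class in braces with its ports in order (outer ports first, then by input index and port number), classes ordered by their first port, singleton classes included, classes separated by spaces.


{out.1, v4.2} {out.2, v4.1} {v1.1, v2.2, v3.1} {v1.2, v2.1} {v3.2}


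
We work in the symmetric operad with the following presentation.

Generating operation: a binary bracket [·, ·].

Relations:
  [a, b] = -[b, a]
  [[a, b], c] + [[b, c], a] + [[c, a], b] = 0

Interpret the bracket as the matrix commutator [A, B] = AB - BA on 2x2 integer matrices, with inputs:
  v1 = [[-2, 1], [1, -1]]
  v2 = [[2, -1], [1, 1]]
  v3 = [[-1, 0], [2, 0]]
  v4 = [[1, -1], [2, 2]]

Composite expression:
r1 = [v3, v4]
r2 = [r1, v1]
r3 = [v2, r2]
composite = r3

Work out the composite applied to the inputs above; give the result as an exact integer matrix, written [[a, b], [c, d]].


[[-1, 7], [6, 1]]

[v3, v4] = [[2, 1], [0, -2]]
[[v3, v4], v1] = [[1, 5], [-4, -1]]
[v2, [[v3, v4], v1]] = [[-1, 7], [6, 1]]


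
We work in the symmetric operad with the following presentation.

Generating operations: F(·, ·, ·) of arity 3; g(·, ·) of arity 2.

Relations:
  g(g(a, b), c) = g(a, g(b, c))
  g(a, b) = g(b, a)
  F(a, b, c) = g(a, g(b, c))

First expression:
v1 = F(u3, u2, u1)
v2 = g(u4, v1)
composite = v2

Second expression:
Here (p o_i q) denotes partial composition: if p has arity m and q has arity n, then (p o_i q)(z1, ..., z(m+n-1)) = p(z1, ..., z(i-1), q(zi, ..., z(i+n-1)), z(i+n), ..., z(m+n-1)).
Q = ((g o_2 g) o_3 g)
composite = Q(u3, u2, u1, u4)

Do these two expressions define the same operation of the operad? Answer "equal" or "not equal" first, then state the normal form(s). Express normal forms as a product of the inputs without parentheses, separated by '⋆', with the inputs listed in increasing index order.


equal — both sides give u1 ⋆ u2 ⋆ u3 ⋆ u4

Normal form of the first expression: u1 ⋆ u2 ⋆ u3 ⋆ u4
Normal form of the second expression: u1 ⋆ u2 ⋆ u3 ⋆ u4
The normal forms match — equal.


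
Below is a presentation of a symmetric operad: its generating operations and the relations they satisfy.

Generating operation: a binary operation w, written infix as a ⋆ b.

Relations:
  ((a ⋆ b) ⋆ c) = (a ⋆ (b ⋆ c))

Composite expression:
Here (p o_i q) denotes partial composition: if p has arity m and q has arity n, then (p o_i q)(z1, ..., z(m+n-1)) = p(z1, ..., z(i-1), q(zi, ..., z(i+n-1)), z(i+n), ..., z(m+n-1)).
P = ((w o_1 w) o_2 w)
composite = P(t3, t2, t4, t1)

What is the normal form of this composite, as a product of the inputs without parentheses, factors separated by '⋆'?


Associativity of w dissolves the nesting; only the t-input order survives.
(t2 ⋆ t4) unparenthesizes to t2 ⋆ t4
(t3 ⋆ (t2 ⋆ t4)) unparenthesizes to t3 ⋆ t2 ⋆ t4
((t3 ⋆ (t2 ⋆ t4)) ⋆ t1) unparenthesizes to t3 ⋆ t2 ⋆ t4 ⋆ t1

t3 ⋆ t2 ⋆ t4 ⋆ t1


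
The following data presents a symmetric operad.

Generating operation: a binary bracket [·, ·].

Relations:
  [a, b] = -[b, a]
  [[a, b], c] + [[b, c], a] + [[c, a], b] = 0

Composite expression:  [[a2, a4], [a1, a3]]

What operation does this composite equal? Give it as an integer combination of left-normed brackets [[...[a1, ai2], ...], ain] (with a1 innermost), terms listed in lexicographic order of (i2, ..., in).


-[[[a1, a3], a2], a4] + [[[a1, a3], a4], a2]

Expand each bracket as ab - ba; the a1-initial words give the coefficients.
Composite bracket: [[a2, a4], [a1, a3]]
Applying ab - ba throughout gives 8 signed words (2^3 = 8).
Coefficients come from the a1-initial words:
  from a1a3a2a4, sign -1: term -[[[a1, a3], a2], a4]
  from a1a3a4a2, sign +1: term +[[[a1, a3], a4], a2]


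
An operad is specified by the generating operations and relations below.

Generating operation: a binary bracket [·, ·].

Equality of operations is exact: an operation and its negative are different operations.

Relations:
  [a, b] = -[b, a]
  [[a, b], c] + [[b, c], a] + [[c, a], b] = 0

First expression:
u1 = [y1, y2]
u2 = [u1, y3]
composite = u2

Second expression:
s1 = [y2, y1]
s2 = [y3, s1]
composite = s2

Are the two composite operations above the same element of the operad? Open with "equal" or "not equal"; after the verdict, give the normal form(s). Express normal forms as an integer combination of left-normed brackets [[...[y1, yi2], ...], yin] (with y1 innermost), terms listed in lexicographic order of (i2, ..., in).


Reducing the first expression gives [[y1, y2], y3]
Reducing the second expression gives [[y1, y2], y3]
Both agree, so they are equal.

equal; the common form is [[y1, y2], y3]


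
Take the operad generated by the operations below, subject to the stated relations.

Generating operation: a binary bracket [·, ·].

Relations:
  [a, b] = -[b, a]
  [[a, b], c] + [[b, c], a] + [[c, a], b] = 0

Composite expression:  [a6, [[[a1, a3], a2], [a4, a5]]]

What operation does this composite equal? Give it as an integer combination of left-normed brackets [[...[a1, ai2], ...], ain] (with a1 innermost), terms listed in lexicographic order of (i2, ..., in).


In the tensor algebra, words opening a1 carry the a1-anchored form.
Composite bracket: [a6, [[[a1, a3], a2], [a4, a5]]]
The bracket unfolds into 32 signed words via [a, b] = ab - ba (2^5 = 32).
Collect the words opening with a1:
  sign of a1a3a2a4a5a6 is -1, so it contributes -[[[[[a1, a3], a2], a4], a5], a6]
  sign of a1a3a2a5a4a6 is +1, so it contributes +[[[[[a1, a3], a2], a5], a4], a6]

-[[[[[a1, a3], a2], a4], a5], a6] + [[[[[a1, a3], a2], a5], a4], a6]


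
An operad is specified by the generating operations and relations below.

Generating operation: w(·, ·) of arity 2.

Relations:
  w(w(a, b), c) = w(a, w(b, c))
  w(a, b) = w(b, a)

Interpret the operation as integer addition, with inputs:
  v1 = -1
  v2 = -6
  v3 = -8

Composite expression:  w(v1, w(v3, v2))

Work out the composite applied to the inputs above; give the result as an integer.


w(v3, v2) = -14
w(v1, w(v3, v2)) = -15

-15


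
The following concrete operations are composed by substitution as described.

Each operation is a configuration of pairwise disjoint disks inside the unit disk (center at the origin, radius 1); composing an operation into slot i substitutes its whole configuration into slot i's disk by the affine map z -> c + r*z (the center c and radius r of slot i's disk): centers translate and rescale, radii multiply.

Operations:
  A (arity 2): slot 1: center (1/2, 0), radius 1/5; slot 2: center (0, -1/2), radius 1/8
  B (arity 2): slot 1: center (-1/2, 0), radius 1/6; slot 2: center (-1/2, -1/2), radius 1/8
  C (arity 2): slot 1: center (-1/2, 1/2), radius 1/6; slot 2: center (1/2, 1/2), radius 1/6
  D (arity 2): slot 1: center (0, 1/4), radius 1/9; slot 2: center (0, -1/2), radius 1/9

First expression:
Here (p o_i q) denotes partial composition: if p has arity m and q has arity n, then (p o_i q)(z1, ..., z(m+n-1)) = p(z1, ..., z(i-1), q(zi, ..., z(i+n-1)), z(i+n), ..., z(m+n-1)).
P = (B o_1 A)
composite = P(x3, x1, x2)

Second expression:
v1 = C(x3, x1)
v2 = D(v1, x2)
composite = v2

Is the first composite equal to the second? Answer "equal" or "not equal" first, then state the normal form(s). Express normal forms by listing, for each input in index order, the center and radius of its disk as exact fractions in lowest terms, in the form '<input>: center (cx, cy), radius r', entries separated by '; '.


not equal: they reduce to x1: center (-1/2, -1/12), radius 1/48; x2: center (-1/2, -1/2), radius 1/8; x3: center (-5/12, 0), radius 1/30 and x1: center (1/18, 11/36), radius 1/54; x2: center (0, -1/2), radius 1/9; x3: center (-1/18, 11/36), radius 1/54


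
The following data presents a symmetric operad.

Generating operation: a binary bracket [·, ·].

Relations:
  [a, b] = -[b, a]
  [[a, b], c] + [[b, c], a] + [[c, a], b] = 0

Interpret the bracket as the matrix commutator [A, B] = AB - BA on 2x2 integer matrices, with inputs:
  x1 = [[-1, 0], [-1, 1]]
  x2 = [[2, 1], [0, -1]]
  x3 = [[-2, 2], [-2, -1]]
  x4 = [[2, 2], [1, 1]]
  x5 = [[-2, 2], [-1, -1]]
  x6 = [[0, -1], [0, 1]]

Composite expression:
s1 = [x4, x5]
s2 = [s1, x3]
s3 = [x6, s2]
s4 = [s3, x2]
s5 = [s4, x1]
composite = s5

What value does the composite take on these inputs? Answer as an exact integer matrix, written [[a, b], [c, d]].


[[-44, 88], [128, 44]]

[x4, x5] = [[-4, 4], [0, 4]]
[[x4, x5], x3] = [[-8, -12], [-16, 8]]
[x6, [[x4, x5], x3]] = [[16, -4], [-16, -16]]
[[x6, [[x4, x5], x3]], x2] = [[16, 44], [-48, -16]]
[[[x6, [[x4, x5], x3]], x2], x1] = [[-44, 88], [128, 44]]


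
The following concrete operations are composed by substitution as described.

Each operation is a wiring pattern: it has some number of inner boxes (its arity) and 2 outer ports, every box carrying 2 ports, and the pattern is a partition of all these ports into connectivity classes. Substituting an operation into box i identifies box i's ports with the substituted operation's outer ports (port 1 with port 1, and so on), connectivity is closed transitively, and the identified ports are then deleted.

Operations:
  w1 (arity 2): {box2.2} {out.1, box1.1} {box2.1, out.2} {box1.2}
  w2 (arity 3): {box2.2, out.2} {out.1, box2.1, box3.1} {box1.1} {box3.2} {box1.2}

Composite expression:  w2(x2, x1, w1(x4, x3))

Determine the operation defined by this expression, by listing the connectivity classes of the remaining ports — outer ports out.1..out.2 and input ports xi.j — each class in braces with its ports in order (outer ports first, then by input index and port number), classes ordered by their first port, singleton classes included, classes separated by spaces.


{out.1, x1.1, x4.1} {out.2, x1.2} {x2.1} {x2.2} {x3.1} {x3.2} {x4.2}

After gluing at w2, chains via deleted ports link the x-ports.
after w1, the pattern on (x4, x3) reads {out.1, x4.1} {out.2, x3.1} {x3.2} {x4.2} (out.j = its outer ports)
after w2, the pattern on (x2, x1, x4, x3) reads {out.1, x1.1, x4.1} {out.2, x1.2} {x2.1} {x2.2} {x3.1} {x3.2} {x4.2} (out.j = its outer ports)


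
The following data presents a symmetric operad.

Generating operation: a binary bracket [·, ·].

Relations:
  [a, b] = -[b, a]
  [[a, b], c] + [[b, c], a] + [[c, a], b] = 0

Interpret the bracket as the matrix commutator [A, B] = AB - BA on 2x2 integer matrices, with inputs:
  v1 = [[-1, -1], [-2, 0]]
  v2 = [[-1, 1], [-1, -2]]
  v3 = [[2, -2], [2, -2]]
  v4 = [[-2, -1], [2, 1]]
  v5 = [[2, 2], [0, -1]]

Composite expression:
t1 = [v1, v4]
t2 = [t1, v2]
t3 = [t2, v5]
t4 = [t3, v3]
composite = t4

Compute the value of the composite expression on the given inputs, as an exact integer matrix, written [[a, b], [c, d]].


[[-12, 24], [0, 12]]

[v1, v4] = [[-4, -2], [8, 4]]
[[v1, v4], v2] = [[-6, -6], [0, 6]]
[[[v1, v4], v2], v5] = [[0, -6], [0, 0]]
[[[[v1, v4], v2], v5], v3] = [[-12, 24], [0, 12]]


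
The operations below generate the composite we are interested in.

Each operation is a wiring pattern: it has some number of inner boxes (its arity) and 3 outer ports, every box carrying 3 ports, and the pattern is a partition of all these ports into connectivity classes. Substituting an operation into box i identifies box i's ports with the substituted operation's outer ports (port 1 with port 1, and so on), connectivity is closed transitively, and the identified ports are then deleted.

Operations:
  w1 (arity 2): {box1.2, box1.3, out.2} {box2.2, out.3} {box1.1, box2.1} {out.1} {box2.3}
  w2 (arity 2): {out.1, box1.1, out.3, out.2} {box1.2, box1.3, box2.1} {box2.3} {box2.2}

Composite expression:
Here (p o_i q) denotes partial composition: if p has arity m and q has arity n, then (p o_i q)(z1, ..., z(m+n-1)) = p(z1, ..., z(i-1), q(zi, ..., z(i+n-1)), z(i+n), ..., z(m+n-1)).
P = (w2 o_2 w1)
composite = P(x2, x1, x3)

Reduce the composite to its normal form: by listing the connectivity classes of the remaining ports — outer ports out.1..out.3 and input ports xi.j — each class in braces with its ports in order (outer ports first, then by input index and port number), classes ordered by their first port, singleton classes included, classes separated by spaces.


{out.1, out.2, out.3, x2.1} {x1.1, x3.1} {x1.2, x1.3} {x2.2, x2.3} {x3.2} {x3.3}

Substituting into w2 glues patterns; closure does the rest.
stage w1: inputs (x1, x3), connectivity {out.1} {out.2, x1.2, x1.3} {out.3, x3.2} {x1.1, x3.1} {x3.3}, out.j its boundary
stage w2: inputs (x2, x1, x3), connectivity {out.1, out.2, out.3, x2.1} {x1.1, x3.1} {x1.2, x1.3} {x2.2, x2.3} {x3.2} {x3.3}, out.j its boundary


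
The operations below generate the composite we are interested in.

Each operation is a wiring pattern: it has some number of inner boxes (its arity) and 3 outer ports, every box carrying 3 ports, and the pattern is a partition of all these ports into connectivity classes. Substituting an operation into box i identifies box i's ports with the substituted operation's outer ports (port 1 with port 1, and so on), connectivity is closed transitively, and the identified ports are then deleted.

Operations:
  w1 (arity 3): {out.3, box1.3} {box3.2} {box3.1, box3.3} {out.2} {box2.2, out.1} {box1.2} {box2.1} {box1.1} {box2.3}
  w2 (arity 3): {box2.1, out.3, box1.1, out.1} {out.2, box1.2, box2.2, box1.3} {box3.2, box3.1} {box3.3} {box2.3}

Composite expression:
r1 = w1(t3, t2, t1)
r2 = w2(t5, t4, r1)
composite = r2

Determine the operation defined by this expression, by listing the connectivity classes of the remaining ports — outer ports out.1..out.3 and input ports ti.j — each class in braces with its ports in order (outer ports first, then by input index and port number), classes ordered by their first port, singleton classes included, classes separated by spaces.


Substituting into w2 glues patterns; closure does the rest.
the subtree at w1 composes to {out.1, t2.2} {out.2} {out.3, t3.3} {t1.1, t1.3} {t1.2} {t2.1} {t2.3} {t3.1} {t3.2} on (t3, t2, t1); out.j = own outer ports
the subtree at w2 composes to {out.1, out.3, t4.1, t5.1} {out.2, t4.2, t5.2, t5.3} {t1.1, t1.3} {t1.2} {t2.1} {t2.2} {t2.3} {t3.1} {t3.2} {t3.3} {t4.3} on (t5, t4, t3, t2, t1); out.j = own outer ports

{out.1, out.3, t4.1, t5.1} {out.2, t4.2, t5.2, t5.3} {t1.1, t1.3} {t1.2} {t2.1} {t2.2} {t2.3} {t3.1} {t3.2} {t3.3} {t4.3}


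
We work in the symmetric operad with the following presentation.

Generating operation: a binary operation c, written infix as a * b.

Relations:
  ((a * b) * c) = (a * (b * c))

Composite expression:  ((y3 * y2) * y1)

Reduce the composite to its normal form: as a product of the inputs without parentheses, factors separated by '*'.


Every regrouping of c is equal, so read the y-inputs in written order.
(y3 * y2) spells out as y3 * y2
((y3 * y2) * y1) spells out as y3 * y2 * y1

y3 * y2 * y1


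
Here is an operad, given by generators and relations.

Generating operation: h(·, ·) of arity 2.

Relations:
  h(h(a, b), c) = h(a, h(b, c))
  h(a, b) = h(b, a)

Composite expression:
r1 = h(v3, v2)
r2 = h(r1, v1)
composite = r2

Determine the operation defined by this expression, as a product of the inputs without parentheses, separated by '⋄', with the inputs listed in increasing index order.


v1 ⋄ v2 ⋄ v3

Reordering under h is free, so list the v-inputs canonically.
h(v3, v2) reduces to v3 ⋄ v2
h(h(v3, v2), v1) reduces to v3 ⋄ v2 ⋄ v1
reordering the factors by index: v1 ⋄ v2 ⋄ v3
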